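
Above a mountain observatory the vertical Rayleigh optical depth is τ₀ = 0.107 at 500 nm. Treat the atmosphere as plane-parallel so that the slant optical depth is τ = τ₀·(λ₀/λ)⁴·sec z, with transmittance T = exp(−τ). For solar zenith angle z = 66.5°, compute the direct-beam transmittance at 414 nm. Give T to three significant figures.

sec 66.5° = 2.5078.
τ = 0.107 × (500/414)⁴ × 2.5078 = 0.107 × 2.1275 × 2.5078 = 0.5709.
T = exp(−0.5709) = 0.5650.

0.565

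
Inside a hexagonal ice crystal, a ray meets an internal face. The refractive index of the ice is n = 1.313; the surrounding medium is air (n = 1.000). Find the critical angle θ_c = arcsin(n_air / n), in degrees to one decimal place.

sin θ_c = n_air / n = 1.000 / 1.313 = 0.7616.
θ_c = arcsin(0.7616) = 49.61°.

49.6°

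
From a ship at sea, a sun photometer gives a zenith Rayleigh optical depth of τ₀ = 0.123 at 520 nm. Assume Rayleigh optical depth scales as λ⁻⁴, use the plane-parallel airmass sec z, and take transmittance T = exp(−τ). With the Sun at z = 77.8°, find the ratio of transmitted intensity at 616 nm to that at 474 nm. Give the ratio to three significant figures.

Airmass: sec 77.8° = 4.7321.
τ(616 nm) = 0.123 × (520/616)⁴ × 4.7321 = 0.123 × 0.5078 × 4.7321 = 0.2956.
τ(474 nm) = 0.123 × (520/474)⁴ × 4.7321 = 0.123 × 1.4484 × 4.7321 = 0.8431.
T(616)/T(474) = exp(τ_B − τ_A) = exp(0.5475) = 1.7289.

1.73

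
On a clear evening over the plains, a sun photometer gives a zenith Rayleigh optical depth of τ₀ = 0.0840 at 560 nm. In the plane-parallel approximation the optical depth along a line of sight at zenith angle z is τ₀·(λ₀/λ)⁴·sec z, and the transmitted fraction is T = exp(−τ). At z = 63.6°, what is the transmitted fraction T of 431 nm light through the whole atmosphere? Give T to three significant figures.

0.584

sec 63.6° = 2.2490.
τ = 0.0840 × (560/431)⁴ × 2.2490 = 0.0840 × 2.8500 × 2.2490 = 0.5384.
T = exp(−0.5384) = 0.5837.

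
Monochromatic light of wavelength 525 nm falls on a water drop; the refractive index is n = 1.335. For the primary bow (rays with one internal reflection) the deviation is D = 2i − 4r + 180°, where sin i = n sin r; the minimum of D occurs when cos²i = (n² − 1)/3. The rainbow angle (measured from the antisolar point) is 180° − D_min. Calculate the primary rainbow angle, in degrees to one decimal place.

cos²i = (1.78222 − 1)/3 = 0.26074; i = arccos(0.51063) = 59.294°.
sin r = sin 59.294°/1.335 = 0.64405; r = 40.094°.
D_min = 2·59.294° − 4·40.094° + 180° = 138.212°.
Rainbow angle = 180° − D_min = 41.788°.

41.8°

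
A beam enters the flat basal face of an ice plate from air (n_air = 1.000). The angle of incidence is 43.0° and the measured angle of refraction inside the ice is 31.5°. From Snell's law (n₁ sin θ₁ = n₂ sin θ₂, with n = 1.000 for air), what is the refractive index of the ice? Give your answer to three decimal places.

1.305

n = sin θ_i / sin θ_r = sin 43.0° / sin 31.5° = 0.6820 / 0.5225 = 1.3053.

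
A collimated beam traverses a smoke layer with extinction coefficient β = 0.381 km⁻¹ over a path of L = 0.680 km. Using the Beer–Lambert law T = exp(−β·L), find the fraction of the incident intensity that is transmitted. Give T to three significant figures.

0.772

τ = β·L = 0.381 × 0.680 = 0.2591.
T = exp(−0.2591) = 0.7718.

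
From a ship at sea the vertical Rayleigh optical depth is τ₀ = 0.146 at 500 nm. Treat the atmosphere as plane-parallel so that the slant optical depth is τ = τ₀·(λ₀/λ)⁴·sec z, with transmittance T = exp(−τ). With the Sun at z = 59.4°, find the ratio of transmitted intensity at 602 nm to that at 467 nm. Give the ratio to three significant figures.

Airmass: sec 59.4° = 1.9645.
τ(602 nm) = 0.146 × (500/602)⁴ × 1.9645 = 0.146 × 0.4759 × 1.9645 = 0.1365.
τ(467 nm) = 0.146 × (500/467)⁴ × 1.9645 = 0.146 × 1.3141 × 1.9645 = 0.3769.
T(602)/T(467) = exp(τ_B − τ_A) = exp(0.2404) = 1.2718.

1.27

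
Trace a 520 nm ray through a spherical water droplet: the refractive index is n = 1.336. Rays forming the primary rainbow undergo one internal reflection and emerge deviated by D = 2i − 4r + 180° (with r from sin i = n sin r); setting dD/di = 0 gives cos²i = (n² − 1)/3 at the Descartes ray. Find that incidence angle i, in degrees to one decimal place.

59.2°

cos²i = (1.336² − 1)/3 = (1.78490 − 1)/3 = 0.26163.
cos i = 0.51150, so i = 59.236°.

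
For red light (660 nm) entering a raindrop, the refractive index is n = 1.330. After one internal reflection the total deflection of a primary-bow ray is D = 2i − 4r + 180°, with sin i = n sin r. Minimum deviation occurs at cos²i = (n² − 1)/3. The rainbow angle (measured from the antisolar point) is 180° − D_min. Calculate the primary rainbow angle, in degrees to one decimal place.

cos²i = (1.76890 − 1)/3 = 0.25630; i = arccos(0.50626) = 59.585°.
sin r = sin 59.585°/1.330 = 0.64841; r = 40.422°.
D_min = 2·59.585° − 4·40.422° + 180° = 137.484°.
Rainbow angle = 180° − D_min = 42.516°.

42.5°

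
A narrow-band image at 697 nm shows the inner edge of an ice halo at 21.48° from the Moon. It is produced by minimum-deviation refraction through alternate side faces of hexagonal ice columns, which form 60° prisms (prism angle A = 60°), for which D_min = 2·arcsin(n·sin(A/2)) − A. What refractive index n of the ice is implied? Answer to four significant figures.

Rearranging: n = sin((D_min + A)/2) / sin(A/2).
(D_min + A)/2 = (21.48° + 60°)/2 = 40.740°.
n = sin 40.740° / sin 30° = 0.6526 / 0.5000 = 1.3053.

1.305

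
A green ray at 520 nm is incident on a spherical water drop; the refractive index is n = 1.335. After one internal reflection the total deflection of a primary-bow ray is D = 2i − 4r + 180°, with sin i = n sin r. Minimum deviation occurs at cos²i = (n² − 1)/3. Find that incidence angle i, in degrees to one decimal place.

59.3°

cos²i = (1.335² − 1)/3 = (1.78222 − 1)/3 = 0.26074.
cos i = 0.51063, so i = 59.294°.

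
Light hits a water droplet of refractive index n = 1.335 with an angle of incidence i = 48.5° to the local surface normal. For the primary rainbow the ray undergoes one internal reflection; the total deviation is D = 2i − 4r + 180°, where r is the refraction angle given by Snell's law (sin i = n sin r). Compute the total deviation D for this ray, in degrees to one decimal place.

140.5°

sin r = sin 48.5° / 1.335 = 0.7490/1.335 = 0.5610; r = 34.13°.
D = 2·48.5° − 4·34.13° + 180° = 97.00° − 136.50° + 180° = 140.50°.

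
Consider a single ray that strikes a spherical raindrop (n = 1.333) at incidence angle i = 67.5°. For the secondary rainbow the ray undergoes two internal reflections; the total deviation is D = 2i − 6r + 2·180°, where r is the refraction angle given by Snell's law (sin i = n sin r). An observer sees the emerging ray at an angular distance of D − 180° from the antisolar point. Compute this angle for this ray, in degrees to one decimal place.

51.8°

sin r = sin 67.5° / 1.333 = 0.9239/1.333 = 0.6931; r = 43.87°.
D = 2·67.5° − 6·43.87° + 2·180° = 135.00° − 263.25° + 360° = 231.75°.
Angle from antisolar point = D − 180° = 51.75°.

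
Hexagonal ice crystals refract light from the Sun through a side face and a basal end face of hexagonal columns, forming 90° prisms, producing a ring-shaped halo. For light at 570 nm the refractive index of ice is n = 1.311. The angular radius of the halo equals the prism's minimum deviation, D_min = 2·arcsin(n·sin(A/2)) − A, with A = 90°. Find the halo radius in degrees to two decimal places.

45.95°

n·sin(A/2) = 1.311 × sin 45° = 1.311 × 0.7071 = 0.9270.
D_min = 2·arcsin(0.9270) − 90° = 2 × 67.974° − 90° = 45.949°.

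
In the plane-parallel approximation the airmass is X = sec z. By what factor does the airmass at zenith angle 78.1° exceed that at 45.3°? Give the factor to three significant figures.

X(78.1°)/X(45.3°) = sec 78.1° / sec 45.3° = cos 45.3° / cos 78.1° = 0.7034/0.2062 = 3.4112.

3.41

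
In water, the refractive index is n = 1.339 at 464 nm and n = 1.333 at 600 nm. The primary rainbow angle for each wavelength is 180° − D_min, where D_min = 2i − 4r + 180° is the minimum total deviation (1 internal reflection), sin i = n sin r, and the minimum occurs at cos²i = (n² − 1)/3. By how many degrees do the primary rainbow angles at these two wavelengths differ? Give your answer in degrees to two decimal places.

0.86°

At 464 nm (n = 1.339): cos²i = 0.26431 → i = 59.062°, r = 39.834°, D_min = 138.786°, rainbow angle = 41.214°.
At 600 nm (n = 1.333): cos²i = 0.25896 → i = 59.410°, r = 40.225°, D_min = 137.922°, rainbow angle = 42.078°.
Angular width = |41.214° − 42.078°| = 0.865°.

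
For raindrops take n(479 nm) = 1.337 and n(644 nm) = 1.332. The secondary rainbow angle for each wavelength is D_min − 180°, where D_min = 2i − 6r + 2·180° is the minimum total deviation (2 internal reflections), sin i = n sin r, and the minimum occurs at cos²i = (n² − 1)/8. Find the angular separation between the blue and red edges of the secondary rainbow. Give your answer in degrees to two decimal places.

1.31°

At 479 nm (n = 1.337): cos²i = 0.09845 → i = 71.714°, r = 45.249°, D_min = 231.934°, rainbow angle = 51.934°.
At 644 nm (n = 1.332): cos²i = 0.09678 → i = 71.875°, r = 45.520°, D_min = 230.628°, rainbow angle = 50.628°.
Angular width = |51.934° − 50.628°| = 1.305°.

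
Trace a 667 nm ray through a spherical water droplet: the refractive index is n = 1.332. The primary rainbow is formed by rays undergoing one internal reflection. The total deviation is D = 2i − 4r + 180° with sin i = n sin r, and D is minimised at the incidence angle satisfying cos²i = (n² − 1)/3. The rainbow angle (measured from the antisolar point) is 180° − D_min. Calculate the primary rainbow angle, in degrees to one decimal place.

42.2°

cos²i = (1.77422 − 1)/3 = 0.25807; i = arccos(0.50801) = 59.469°.
sin r = sin 59.469°/1.332 = 0.64666; r = 40.290°.
D_min = 2·59.469° − 4·40.290° + 180° = 137.776°.
Rainbow angle = 180° − D_min = 42.224°.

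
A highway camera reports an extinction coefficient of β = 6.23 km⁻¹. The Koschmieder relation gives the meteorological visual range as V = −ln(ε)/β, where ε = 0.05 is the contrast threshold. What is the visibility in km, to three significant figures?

V = −ln(0.05) / 6.23 = 2.996 / 6.23 = 0.4809 km.

0.481 km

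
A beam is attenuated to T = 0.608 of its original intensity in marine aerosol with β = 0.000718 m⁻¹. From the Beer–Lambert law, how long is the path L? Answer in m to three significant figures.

Beer–Lambert: T = exp(−βL) ⇒ L = −ln(T)/β = −ln(0.608)/0.000718 = 0.4976/0.000718 = 693 m.

693 m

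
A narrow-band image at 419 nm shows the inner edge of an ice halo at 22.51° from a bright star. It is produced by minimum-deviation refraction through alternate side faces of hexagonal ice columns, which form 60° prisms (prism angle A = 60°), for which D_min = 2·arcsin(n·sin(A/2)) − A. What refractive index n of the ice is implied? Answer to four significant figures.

Rearranging: n = sin((D_min + A)/2) / sin(A/2).
(D_min + A)/2 = (22.51° + 60°)/2 = 41.255°.
n = sin 41.255° / sin 30° = 0.6594 / 0.5000 = 1.3188.

1.319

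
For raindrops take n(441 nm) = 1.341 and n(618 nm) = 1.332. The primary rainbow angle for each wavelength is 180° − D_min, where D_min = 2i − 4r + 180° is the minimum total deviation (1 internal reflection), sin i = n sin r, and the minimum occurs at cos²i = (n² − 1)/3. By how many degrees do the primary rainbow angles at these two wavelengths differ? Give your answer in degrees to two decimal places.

At 441 nm (n = 1.341): cos²i = 0.26609 → i = 58.946°, r = 39.705°, D_min = 139.071°, rainbow angle = 40.929°.
At 618 nm (n = 1.332): cos²i = 0.25807 → i = 59.469°, r = 40.290°, D_min = 137.776°, rainbow angle = 42.224°.
Angular width = |40.929° − 42.224°| = 1.295°.

1.29°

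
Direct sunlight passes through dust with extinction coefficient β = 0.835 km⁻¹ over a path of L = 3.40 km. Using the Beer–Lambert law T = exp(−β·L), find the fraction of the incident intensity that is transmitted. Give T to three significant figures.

0.0585

τ = β·L = 0.835 × 3.40 = 2.8390.
T = exp(−2.8390) = 0.0585.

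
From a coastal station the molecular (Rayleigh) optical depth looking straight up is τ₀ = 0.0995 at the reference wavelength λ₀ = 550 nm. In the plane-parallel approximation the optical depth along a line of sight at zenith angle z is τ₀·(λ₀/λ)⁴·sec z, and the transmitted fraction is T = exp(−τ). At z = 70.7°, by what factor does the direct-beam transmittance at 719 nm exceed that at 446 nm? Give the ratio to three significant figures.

1.81

Airmass: sec 70.7° = 3.0256.
τ(719 nm) = 0.0995 × (550/719)⁴ × 3.0256 = 0.0995 × 0.3424 × 3.0256 = 0.1031.
τ(446 nm) = 0.0995 × (550/446)⁴ × 3.0256 = 0.0995 × 2.3127 × 3.0256 = 0.6962.
T(719)/T(446) = exp(τ_B − τ_A) = exp(0.5931) = 1.8097.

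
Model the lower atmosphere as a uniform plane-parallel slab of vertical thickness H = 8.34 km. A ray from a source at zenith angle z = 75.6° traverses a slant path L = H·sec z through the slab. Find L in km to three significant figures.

sec z = 1/cos 75.6° = 4.0211.
L = 8.34 × 4.0211 = 33.536 km.

33.5 km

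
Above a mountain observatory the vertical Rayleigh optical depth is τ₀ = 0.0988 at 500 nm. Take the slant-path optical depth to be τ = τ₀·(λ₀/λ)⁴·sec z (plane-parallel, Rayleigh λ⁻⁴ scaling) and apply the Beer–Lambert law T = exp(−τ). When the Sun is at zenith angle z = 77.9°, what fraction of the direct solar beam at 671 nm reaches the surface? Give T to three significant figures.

sec 77.9° = 4.7706.
τ = 0.0988 × (500/671)⁴ × 4.7706 = 0.0988 × 0.3083 × 4.7706 = 0.1453.
T = exp(−0.1453) = 0.8647.

0.865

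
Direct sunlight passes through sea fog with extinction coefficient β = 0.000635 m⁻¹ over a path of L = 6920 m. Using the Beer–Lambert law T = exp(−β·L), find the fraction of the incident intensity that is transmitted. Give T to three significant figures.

τ = β·L = 0.000635 × 6920 = 4.3942.
T = exp(−4.3942) = 0.0123.

0.0123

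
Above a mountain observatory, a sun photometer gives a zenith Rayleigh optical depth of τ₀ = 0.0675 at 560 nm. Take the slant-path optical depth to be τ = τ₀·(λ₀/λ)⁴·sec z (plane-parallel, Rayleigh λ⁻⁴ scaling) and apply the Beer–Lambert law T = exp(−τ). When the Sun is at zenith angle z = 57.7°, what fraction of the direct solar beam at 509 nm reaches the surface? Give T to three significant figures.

sec 57.7° = 1.8714.
τ = 0.0675 × (560/509)⁴ × 1.8714 = 0.0675 × 1.4651 × 1.8714 = 0.1851.
T = exp(−0.1851) = 0.8310.

0.831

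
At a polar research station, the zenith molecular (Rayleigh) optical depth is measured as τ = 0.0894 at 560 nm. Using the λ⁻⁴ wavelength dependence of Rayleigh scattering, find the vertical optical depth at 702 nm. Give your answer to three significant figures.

τ(702 nm) = τ(560 nm) × (560/702)⁴ = 0.0894 × (0.7977)⁴ = 0.0894 × 0.4050 = 0.0362.

0.0362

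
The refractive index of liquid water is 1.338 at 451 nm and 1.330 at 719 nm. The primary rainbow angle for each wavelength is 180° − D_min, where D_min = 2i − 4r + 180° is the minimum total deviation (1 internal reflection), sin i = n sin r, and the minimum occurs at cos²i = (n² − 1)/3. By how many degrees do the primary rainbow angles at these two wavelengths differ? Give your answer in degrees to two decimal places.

1.16°

At 451 nm (n = 1.338): cos²i = 0.26341 → i = 59.120°, r = 39.899°, D_min = 138.643°, rainbow angle = 41.357°.
At 719 nm (n = 1.330): cos²i = 0.25630 → i = 59.585°, r = 40.422°, D_min = 137.484°, rainbow angle = 42.516°.
Angular width = |41.357° − 42.516°| = 1.160°.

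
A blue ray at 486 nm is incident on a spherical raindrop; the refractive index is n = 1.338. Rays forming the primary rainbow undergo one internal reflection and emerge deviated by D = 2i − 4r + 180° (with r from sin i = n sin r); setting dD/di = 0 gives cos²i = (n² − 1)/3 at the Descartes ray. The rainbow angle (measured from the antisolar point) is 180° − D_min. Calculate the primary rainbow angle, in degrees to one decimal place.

cos²i = (1.79024 − 1)/3 = 0.26341; i = arccos(0.51324) = 59.120°.
sin r = sin 59.120°/1.338 = 0.64144; r = 39.899°.
D_min = 2·59.120° − 4·39.899° + 180° = 138.643°.
Rainbow angle = 180° − D_min = 41.357°.

41.4°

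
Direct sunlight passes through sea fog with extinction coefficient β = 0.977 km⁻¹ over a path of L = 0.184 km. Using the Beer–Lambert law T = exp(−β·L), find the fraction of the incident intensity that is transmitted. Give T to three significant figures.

0.835

τ = β·L = 0.977 × 0.184 = 0.1798.
T = exp(−0.1798) = 0.8355.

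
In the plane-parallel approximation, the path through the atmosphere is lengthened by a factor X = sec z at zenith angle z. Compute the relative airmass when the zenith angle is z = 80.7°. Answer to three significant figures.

X = sec z = 1/cos 80.7° = 1/0.1616 = 6.1880.

6.19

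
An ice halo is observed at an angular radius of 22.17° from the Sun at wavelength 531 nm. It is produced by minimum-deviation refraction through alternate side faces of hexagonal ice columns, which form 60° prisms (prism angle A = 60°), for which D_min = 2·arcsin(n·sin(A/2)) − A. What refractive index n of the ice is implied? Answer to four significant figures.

Rearranging: n = sin((D_min + A)/2) / sin(A/2).
(D_min + A)/2 = (22.17° + 60°)/2 = 41.085°.
n = sin 41.085° / sin 30° = 0.6572 / 0.5000 = 1.3144.

1.314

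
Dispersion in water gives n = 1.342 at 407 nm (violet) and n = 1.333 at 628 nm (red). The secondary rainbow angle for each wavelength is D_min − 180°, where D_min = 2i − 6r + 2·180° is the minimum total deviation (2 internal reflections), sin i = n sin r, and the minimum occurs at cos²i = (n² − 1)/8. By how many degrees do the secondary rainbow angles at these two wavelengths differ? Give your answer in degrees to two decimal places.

2.33°

At 407 nm (n = 1.342): cos²i = 0.10012 → i = 71.554°, r = 44.981°, D_min = 233.222°, rainbow angle = 53.222°.
At 628 nm (n = 1.333): cos²i = 0.09711 → i = 71.843°, r = 45.466°, D_min = 230.891°, rainbow angle = 50.891°.
Angular width = |53.222° − 50.891°| = 2.331°.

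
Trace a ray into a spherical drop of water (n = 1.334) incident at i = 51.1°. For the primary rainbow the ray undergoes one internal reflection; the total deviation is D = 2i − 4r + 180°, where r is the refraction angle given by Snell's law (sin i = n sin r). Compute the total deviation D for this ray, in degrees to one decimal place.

sin r = sin 51.1° / 1.334 = 0.7782/1.334 = 0.5834; r = 35.69°.
D = 2·51.1° − 4·35.69° + 180° = 102.20° − 142.76° + 180° = 139.44°.

139.4°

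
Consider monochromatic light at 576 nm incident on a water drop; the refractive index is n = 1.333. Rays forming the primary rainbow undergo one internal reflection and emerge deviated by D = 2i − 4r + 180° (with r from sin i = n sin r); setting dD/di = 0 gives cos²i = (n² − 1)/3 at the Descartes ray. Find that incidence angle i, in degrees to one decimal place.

59.4°

cos²i = (1.333² − 1)/3 = (1.77689 − 1)/3 = 0.25896.
cos i = 0.50888, so i = 59.410°.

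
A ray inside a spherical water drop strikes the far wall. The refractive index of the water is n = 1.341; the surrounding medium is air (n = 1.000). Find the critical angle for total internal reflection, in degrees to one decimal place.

sin θ_c = n_air / n = 1.000 / 1.341 = 0.7457.
θ_c = arcsin(0.7457) = 48.22°.

48.2°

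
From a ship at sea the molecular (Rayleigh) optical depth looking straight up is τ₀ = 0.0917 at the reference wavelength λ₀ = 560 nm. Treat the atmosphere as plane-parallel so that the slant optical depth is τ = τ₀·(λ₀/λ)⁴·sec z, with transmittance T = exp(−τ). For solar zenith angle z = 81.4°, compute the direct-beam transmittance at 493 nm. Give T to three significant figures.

sec 81.4° = 6.6874.
τ = 0.0917 × (560/493)⁴ × 6.6874 = 0.0917 × 1.6648 × 6.6874 = 1.0209.
T = exp(−1.0209) = 0.3603.

0.360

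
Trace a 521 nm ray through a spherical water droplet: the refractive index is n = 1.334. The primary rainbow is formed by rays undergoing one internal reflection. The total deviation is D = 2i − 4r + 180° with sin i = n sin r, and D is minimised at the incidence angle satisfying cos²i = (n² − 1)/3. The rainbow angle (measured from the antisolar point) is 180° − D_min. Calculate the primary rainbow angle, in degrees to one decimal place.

41.9°

cos²i = (1.77956 − 1)/3 = 0.25985; i = arccos(0.50976) = 59.352°.
sin r = sin 59.352°/1.334 = 0.64492; r = 40.159°.
D_min = 2·59.352° − 4·40.159° + 180° = 138.067°.
Rainbow angle = 180° − D_min = 41.933°.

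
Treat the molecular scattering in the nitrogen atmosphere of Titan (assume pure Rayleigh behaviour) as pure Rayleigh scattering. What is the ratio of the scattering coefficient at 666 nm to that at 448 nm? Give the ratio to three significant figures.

Rayleigh scattering ∝ λ⁻⁴, so the ratio of coefficients is the inverse fourth power of the wavelength ratio.
σ(666)/σ(448) = (448/666)⁴ = (0.6727)⁴ = 0.2047.

0.205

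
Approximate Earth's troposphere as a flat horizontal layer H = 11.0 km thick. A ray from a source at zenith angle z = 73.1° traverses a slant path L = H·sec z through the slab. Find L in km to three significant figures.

37.8 km

sec z = 1/cos 73.1° = 3.4399.
L = 11.0 × 3.4399 = 37.839 km.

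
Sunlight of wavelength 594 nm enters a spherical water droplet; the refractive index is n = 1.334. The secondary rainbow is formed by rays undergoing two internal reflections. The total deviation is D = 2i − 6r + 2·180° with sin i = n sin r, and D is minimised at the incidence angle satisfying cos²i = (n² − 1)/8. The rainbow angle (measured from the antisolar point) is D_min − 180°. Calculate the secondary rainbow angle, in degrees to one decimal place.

51.2°

cos²i = (1.77956 − 1)/8 = 0.09744; i = arccos(0.31216) = 71.810°.
sin r = sin 71.810°/1.334 = 0.71217; r = 45.411°.
D_min = 2·71.810° − 6·45.411° + 360° = 231.153°.
Rainbow angle = D_min − 180° = 51.153°.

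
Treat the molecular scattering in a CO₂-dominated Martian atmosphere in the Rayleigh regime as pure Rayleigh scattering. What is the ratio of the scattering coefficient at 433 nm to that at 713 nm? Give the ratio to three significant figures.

7.35

Rayleigh scattering ∝ λ⁻⁴, so the ratio of coefficients is the inverse fourth power of the wavelength ratio.
σ(433)/σ(713) = (713/433)⁴ = (1.6467)⁴ = 7.352.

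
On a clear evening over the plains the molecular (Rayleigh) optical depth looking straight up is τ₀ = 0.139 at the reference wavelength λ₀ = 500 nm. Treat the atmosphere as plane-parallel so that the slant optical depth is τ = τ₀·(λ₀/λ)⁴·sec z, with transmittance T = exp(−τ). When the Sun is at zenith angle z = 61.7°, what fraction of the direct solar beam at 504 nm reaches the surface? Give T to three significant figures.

sec 61.7° = 2.1093.
τ = 0.139 × (500/504)⁴ × 2.1093 = 0.139 × 0.9686 × 2.1093 = 0.2840.
T = exp(−0.2840) = 0.7528.

0.753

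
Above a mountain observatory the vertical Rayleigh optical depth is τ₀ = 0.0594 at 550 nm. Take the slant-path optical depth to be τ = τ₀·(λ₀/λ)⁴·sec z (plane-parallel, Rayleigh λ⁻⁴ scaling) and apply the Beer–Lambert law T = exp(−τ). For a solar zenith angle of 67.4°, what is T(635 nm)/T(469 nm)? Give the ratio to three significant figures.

1.23

Airmass: sec 67.4° = 2.6022.
τ(635 nm) = 0.0594 × (550/635)⁴ × 2.6022 = 0.0594 × 0.5628 × 2.6022 = 0.0870.
τ(469 nm) = 0.0594 × (550/469)⁴ × 2.6022 = 0.0594 × 1.8913 × 2.6022 = 0.2923.
T(635)/T(469) = exp(τ_B − τ_A) = exp(0.2053) = 1.2279.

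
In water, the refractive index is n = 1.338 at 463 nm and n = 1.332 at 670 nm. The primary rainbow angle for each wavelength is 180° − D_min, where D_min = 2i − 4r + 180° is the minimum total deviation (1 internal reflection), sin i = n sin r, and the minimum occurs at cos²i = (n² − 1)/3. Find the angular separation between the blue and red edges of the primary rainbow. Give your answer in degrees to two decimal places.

At 463 nm (n = 1.338): cos²i = 0.26341 → i = 59.120°, r = 39.899°, D_min = 138.643°, rainbow angle = 41.357°.
At 670 nm (n = 1.332): cos²i = 0.25807 → i = 59.469°, r = 40.290°, D_min = 137.776°, rainbow angle = 42.224°.
Angular width = |41.357° − 42.224°| = 0.867°.

0.87°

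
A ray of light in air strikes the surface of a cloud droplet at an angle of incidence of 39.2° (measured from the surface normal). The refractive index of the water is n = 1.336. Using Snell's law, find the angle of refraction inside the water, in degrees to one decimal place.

Snell: sin θ_r = sin θ_i / n = sin 39.2° / 1.336 = 0.6320 / 1.336 = 0.4731.
θ_r = arcsin(0.4731) = 28.23°.

28.2°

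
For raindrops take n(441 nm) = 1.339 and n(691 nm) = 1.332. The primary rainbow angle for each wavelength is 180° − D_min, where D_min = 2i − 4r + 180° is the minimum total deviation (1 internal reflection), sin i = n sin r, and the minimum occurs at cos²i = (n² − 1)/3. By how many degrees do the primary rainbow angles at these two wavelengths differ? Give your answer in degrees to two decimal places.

At 441 nm (n = 1.339): cos²i = 0.26431 → i = 59.062°, r = 39.834°, D_min = 138.786°, rainbow angle = 41.214°.
At 691 nm (n = 1.332): cos²i = 0.25807 → i = 59.469°, r = 40.290°, D_min = 137.776°, rainbow angle = 42.224°.
Angular width = |41.214° − 42.224°| = 1.010°.

1.01°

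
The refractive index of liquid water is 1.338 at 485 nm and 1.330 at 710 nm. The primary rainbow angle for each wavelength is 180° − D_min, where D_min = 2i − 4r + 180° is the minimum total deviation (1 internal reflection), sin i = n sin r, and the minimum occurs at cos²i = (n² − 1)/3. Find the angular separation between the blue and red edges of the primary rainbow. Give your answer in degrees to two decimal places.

At 485 nm (n = 1.338): cos²i = 0.26341 → i = 59.120°, r = 39.899°, D_min = 138.643°, rainbow angle = 41.357°.
At 710 nm (n = 1.330): cos²i = 0.25630 → i = 59.585°, r = 40.422°, D_min = 137.484°, rainbow angle = 42.516°.
Angular width = |41.357° − 42.516°| = 1.160°.

1.16°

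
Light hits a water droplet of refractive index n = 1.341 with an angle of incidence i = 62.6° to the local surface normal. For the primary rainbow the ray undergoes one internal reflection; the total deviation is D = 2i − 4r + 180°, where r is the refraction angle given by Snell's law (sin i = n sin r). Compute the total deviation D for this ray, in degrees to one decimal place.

sin r = sin 62.6° / 1.341 = 0.8878/1.341 = 0.6621; r = 41.46°.
D = 2·62.6° − 4·41.46° + 180° = 125.20° − 165.83° + 180° = 139.37°.

139.4°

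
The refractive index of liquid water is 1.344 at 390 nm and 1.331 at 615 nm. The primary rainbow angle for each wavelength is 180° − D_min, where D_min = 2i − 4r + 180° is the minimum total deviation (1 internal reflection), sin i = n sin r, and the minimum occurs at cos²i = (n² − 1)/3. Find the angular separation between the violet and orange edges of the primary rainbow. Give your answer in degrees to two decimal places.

1.86°

At 390 nm (n = 1.344): cos²i = 0.26878 → i = 58.772°, r = 39.512°, D_min = 139.495°, rainbow angle = 40.505°.
At 615 nm (n = 1.331): cos²i = 0.25719 → i = 59.527°, r = 40.356°, D_min = 137.630°, rainbow angle = 42.370°.
Angular width = |40.505° − 42.370°| = 1.865°.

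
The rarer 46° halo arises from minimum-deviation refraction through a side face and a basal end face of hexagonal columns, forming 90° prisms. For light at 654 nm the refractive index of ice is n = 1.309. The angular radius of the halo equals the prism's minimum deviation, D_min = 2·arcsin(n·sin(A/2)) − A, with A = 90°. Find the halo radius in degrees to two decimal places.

45.52°

n·sin(A/2) = 1.309 × sin 45° = 1.309 × 0.7071 = 0.9256.
D_min = 2·arcsin(0.9256) − 90° = 2 × 67.759° − 90° = 45.519°.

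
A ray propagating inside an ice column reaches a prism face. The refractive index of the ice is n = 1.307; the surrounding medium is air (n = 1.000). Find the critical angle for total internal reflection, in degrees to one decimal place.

49.9°

sin θ_c = n_air / n = 1.000 / 1.307 = 0.7651.
θ_c = arcsin(0.7651) = 49.92°.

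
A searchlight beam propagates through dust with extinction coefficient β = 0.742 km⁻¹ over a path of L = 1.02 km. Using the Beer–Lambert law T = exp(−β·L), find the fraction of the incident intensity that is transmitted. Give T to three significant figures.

0.469

τ = β·L = 0.742 × 1.02 = 0.7568.
T = exp(−0.7568) = 0.4691.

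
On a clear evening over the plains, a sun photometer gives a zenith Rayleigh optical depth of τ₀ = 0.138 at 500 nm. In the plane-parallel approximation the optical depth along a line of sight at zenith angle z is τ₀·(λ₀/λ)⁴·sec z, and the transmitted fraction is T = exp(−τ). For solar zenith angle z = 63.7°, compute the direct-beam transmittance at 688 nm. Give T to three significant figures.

0.917

sec 63.7° = 2.2570.
τ = 0.138 × (500/688)⁴ × 2.2570 = 0.138 × 0.2789 × 2.2570 = 0.0869.
T = exp(−0.0869) = 0.9168.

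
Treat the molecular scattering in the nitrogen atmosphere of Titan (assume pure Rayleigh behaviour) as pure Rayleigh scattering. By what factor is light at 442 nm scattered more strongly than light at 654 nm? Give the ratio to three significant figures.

4.79

Rayleigh scattering ∝ λ⁻⁴, so the ratio of coefficients is the inverse fourth power of the wavelength ratio.
σ(442)/σ(654) = (654/442)⁴ = (1.4796)⁴ = 4.793.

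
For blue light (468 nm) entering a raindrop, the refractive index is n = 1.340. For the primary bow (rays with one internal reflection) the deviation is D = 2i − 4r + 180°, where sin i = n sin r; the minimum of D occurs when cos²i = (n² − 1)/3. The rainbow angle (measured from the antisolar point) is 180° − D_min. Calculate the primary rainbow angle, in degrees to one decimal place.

cos²i = (1.79560 − 1)/3 = 0.26520; i = arccos(0.51498) = 59.004°.
sin r = sin 59.004°/1.340 = 0.63971; r = 39.770°.
D_min = 2·59.004° − 4·39.770° + 180° = 138.929°.
Rainbow angle = 180° − D_min = 41.071°.

41.1°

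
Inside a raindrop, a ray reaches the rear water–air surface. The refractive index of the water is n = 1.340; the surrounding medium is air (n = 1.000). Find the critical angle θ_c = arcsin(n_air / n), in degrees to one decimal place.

48.3°

sin θ_c = n_air / n = 1.000 / 1.340 = 0.7463.
θ_c = arcsin(0.7463) = 48.27°.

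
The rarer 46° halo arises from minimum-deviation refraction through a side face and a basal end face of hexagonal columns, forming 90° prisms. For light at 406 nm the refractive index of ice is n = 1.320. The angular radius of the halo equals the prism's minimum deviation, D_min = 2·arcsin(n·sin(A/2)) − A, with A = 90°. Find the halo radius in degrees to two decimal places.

47.94°

n·sin(A/2) = 1.320 × sin 45° = 1.320 × 0.7071 = 0.9334.
D_min = 2·arcsin(0.9334) − 90° = 2 × 68.968° − 90° = 47.936°.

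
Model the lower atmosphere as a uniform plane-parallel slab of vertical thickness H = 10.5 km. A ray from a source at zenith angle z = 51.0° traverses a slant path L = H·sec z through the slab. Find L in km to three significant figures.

16.7 km

sec z = 1/cos 51.0° = 1.5890.
L = 10.5 × 1.5890 = 16.685 km.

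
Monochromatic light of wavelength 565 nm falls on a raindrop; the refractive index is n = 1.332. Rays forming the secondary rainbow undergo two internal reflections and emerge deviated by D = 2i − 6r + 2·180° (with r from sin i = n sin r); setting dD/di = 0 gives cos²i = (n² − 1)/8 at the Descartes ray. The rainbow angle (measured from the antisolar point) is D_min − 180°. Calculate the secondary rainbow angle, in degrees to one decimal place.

cos²i = (1.77422 − 1)/8 = 0.09678; i = arccos(0.31109) = 71.875°.
sin r = sin 71.875°/1.332 = 0.71350; r = 45.520°.
D_min = 2·71.875° − 6·45.520° + 360° = 230.628°.
Rainbow angle = D_min − 180° = 50.628°.

50.6°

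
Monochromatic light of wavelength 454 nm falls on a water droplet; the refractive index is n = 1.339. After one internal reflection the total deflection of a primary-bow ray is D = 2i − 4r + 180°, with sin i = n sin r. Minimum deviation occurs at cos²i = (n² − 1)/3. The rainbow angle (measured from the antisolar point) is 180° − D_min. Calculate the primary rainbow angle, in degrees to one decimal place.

cos²i = (1.79292 − 1)/3 = 0.26431; i = arccos(0.51411) = 59.062°.
sin r = sin 59.062°/1.339 = 0.64057; r = 39.834°.
D_min = 2·59.062° − 4·39.834° + 180° = 138.786°.
Rainbow angle = 180° − D_min = 41.214°.

41.2°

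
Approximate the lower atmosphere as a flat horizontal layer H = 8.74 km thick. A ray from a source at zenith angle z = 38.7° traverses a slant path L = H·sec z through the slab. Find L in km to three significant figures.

sec z = 1/cos 38.7° = 1.2813.
L = 8.74 × 1.2813 = 11.199 km.

11.2 km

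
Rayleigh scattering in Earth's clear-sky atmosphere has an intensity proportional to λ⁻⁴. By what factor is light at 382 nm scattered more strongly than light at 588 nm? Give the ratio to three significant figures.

5.61

Rayleigh scattering ∝ λ⁻⁴, so the ratio of coefficients is the inverse fourth power of the wavelength ratio.
σ(382)/σ(588) = (588/382)⁴ = (1.5393)⁴ = 5.614.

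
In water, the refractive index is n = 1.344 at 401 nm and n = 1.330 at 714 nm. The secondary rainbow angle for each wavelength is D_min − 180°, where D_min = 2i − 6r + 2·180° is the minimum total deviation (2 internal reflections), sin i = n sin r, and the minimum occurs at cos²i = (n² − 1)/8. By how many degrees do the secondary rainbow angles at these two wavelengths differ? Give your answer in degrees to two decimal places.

At 401 nm (n = 1.344): cos²i = 0.10079 → i = 71.490°, r = 44.874°, D_min = 233.733°, rainbow angle = 53.733°.
At 714 nm (n = 1.330): cos²i = 0.09611 → i = 71.940°, r = 45.630°, D_min = 230.101°, rainbow angle = 50.101°.
Angular width = |53.733° − 50.101°| = 3.632°.

3.63°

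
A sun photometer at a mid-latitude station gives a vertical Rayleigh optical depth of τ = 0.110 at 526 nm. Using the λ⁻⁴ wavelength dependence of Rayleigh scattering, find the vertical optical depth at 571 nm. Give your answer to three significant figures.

0.0792

τ(571 nm) = τ(526 nm) × (526/571)⁴ = 0.110 × (0.9212)⁴ = 0.110 × 0.7201 = 0.0792.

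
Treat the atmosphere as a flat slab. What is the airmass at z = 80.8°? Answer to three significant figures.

6.25

X = sec z = 1/cos 80.8° = 1/0.1599 = 6.2546.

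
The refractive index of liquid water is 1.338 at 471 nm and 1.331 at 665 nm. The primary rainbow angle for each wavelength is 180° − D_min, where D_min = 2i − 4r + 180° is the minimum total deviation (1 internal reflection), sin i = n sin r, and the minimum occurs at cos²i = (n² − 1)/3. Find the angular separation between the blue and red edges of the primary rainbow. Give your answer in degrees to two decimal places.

At 471 nm (n = 1.338): cos²i = 0.26341 → i = 59.120°, r = 39.899°, D_min = 138.643°, rainbow angle = 41.357°.
At 665 nm (n = 1.331): cos²i = 0.25719 → i = 59.527°, r = 40.356°, D_min = 137.630°, rainbow angle = 42.370°.
Angular width = |41.357° − 42.370°| = 1.013°.

1.01°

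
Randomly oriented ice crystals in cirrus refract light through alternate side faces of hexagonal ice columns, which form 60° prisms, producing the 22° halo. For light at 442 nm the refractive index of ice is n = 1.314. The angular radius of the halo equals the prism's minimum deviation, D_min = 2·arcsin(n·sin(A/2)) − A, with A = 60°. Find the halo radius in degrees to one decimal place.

n·sin(A/2) = 1.314 × sin 30° = 1.314 × 0.5000 = 0.6570.
D_min = 2·arcsin(0.6570) − 60° = 2 × 41.071° − 60° = 22.143°.

22.1°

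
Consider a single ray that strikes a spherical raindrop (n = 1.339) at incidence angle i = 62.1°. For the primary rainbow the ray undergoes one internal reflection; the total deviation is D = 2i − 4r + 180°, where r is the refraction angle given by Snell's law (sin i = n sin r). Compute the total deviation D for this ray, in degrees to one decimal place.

sin r = sin 62.1° / 1.339 = 0.8838/1.339 = 0.6600; r = 41.30°.
D = 2·62.1° − 4·41.30° + 180° = 124.20° − 165.21° + 180° = 138.99°.

139.0°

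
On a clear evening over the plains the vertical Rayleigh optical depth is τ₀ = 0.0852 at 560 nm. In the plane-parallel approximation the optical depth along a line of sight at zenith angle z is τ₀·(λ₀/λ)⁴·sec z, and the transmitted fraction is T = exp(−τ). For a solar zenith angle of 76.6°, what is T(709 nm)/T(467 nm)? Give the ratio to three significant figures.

1.85

Airmass: sec 76.6° = 4.3150.
τ(709 nm) = 0.0852 × (560/709)⁴ × 4.3150 = 0.0852 × 0.3892 × 4.3150 = 0.1431.
τ(467 nm) = 0.0852 × (560/467)⁴ × 4.3150 = 0.0852 × 2.0677 × 4.3150 = 0.7602.
T(709)/T(467) = exp(τ_B − τ_A) = exp(0.6171) = 1.8535.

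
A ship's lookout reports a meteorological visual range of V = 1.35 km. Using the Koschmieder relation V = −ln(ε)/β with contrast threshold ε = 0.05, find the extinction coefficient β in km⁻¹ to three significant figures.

β = −ln(0.05) / V = 2.996 / 1.35 = 2.2191 km⁻¹.

2.22 km⁻¹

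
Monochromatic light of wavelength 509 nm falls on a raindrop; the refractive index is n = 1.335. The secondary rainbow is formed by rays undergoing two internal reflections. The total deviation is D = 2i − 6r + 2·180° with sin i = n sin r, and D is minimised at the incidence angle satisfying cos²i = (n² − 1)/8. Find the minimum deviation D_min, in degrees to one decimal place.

cos²i = (1.78222 − 1)/8 = 0.09778; i = arccos(0.31269) = 71.778°.
sin r = sin 71.778°/1.335 = 0.71150; r = 45.357°.
D_min = 2·71.778° − 6·45.357° + 360° = 231.414°.

231.4°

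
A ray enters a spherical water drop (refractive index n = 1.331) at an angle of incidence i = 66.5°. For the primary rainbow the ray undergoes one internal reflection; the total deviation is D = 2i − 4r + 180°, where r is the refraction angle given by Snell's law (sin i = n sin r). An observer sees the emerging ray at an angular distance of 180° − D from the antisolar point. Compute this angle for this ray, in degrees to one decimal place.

41.2°

sin r = sin 66.5° / 1.331 = 0.9171/1.331 = 0.6890; r = 43.55°.
D = 2·66.5° − 4·43.55° + 180° = 133.00° − 174.20° + 180° = 138.80°.
Angle from antisolar point = 180° − D = 41.20°.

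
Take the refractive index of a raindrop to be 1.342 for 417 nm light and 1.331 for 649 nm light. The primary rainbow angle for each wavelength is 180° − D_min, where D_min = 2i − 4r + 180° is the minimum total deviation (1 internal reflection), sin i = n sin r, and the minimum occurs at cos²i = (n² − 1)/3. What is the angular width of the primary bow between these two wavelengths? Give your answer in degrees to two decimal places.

1.58°

At 417 nm (n = 1.342): cos²i = 0.26699 → i = 58.888°, r = 39.641°, D_min = 139.213°, rainbow angle = 40.787°.
At 649 nm (n = 1.331): cos²i = 0.25719 → i = 59.527°, r = 40.356°, D_min = 137.630°, rainbow angle = 42.370°.
Angular width = |40.787° − 42.370°| = 1.583°.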